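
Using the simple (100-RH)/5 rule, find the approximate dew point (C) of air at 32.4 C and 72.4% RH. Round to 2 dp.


Td = 32.4 - (100-72.4)/5 = 26.88 C

26.88 C


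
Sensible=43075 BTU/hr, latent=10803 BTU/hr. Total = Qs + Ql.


Qt = 43075 + 10803 = 53878 BTU/hr

53878 BTU/hr


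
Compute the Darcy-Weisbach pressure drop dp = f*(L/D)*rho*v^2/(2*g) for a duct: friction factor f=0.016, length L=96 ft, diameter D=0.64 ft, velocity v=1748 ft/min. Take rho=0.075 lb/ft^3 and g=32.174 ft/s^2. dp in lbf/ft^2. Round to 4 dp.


v_fps = 1748/60 = 29.1333 ft/s
dp = 0.016*(96/0.64)*0.075*29.1333^2/(2*32.174) = 2.3742 lbf/ft^2

2.3742 lbf/ft^2


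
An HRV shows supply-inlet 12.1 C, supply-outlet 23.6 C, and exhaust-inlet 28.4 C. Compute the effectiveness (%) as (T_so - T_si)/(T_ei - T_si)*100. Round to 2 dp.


eff = (23.6-12.1)/(28.4-12.1)*100 = 70.55 %

70.55 %


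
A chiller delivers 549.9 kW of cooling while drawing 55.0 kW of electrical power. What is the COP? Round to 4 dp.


COP = 549.9 / 55.0 = 9.9982

9.9982


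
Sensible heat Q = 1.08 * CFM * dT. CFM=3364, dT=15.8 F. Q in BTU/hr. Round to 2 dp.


Q = 1.08 * 3364 * 15.8 = 57403.30 BTU/hr

57403.30 BTU/hr


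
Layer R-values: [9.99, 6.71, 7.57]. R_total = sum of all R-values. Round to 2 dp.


R_total = 9.99 + 6.71 + 7.57 = 24.27

24.27


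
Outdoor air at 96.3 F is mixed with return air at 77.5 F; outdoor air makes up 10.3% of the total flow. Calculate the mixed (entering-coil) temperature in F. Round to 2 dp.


T_mix = 77.5 + (10.3/100)*(96.3-77.5) = 79.44 F

79.44 F


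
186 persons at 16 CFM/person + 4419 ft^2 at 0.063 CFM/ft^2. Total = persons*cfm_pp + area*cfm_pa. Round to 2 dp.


Total = 186*16 + 4419*0.063 = 3254.40 CFM

3254.40 CFM


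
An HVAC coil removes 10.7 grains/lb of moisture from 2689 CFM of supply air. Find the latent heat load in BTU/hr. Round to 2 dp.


Q = 0.68 * 2689 * 10.7 = 19565.16 BTU/hr

19565.16 BTU/hr


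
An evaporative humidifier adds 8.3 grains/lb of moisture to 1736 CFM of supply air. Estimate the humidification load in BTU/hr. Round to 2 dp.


Q = 0.68 * 1736 * 8.3 = 9797.98 BTU/hr

9797.98 BTU/hr


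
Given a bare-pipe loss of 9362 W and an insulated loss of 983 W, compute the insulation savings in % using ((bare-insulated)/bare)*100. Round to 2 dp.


Savings = ((9362-983)/9362)*100 = 89.50 %

89.50 %


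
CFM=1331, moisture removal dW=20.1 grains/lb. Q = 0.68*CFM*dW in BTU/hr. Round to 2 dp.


Q = 0.68 * 1331 * 20.1 = 18192.11 BTU/hr

18192.11 BTU/hr


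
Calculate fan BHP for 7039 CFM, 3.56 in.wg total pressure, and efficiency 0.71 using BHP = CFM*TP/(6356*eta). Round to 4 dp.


BHP = 7039 * 3.56 / (6356 * 0.71) = 5.5529 hp

5.5529 hp


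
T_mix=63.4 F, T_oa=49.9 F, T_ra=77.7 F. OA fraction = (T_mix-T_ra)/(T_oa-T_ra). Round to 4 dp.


frac = (63.4 - 77.7) / (49.9 - 77.7) = 0.5144

0.5144


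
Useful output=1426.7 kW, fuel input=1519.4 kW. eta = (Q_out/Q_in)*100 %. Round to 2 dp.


eta = (1426.7/1519.4)*100 = 93.90 %

93.90 %


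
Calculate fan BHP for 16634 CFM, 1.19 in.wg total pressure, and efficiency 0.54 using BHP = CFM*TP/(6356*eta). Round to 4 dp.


BHP = 16634 * 1.19 / (6356 * 0.54) = 5.7672 hp

5.7672 hp


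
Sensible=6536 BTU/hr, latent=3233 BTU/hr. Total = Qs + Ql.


Qt = 6536 + 3233 = 9769 BTU/hr

9769 BTU/hr


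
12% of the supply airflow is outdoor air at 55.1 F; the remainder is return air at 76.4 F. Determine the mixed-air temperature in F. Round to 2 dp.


T_mix = 0.12*55.1 + 0.88*76.4 = 73.84 F

73.84 F


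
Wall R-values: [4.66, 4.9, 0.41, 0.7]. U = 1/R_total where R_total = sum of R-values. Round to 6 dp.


R_total = 4.66 + 4.9 + 0.41 + 0.7 = 10.67
U = 1/10.67 = 0.093721

0.093721


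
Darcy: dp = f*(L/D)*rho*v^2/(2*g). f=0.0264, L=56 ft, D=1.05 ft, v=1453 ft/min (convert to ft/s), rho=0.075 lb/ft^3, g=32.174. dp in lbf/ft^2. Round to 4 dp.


v_fps = 1453/60 = 24.2167 ft/s
dp = 0.0264*(56/1.05)*0.075*24.2167^2/(2*32.174) = 0.9624 lbf/ft^2

0.9624 lbf/ft^2


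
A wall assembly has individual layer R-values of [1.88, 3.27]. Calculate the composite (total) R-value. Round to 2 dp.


R_total = 1.88 + 3.27 = 5.15

5.15


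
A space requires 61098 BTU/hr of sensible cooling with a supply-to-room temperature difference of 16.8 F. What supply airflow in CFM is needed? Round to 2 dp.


CFM = 61098 / (1.08 * 16.8) = 3367.39

3367.39 CFM


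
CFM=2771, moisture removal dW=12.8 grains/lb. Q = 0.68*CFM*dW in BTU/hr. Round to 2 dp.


Q = 0.68 * 2771 * 12.8 = 24118.78 BTU/hr

24118.78 BTU/hr


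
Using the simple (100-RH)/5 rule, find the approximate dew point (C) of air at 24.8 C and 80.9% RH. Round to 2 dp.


Td = 24.8 - (100-80.9)/5 = 20.98 C

20.98 C


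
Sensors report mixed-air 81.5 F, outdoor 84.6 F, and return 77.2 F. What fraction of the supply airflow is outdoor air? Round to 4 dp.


frac = (81.5 - 77.2) / (84.6 - 77.2) = 0.5811

0.5811


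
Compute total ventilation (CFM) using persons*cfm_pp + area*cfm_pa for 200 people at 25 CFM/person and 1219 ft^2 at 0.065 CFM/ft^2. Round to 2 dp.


Total = 200*25 + 1219*0.065 = 5079.24 CFM

5079.24 CFM


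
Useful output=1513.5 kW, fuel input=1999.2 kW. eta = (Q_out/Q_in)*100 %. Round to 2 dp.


eta = (1513.5/1999.2)*100 = 75.71 %

75.71 %


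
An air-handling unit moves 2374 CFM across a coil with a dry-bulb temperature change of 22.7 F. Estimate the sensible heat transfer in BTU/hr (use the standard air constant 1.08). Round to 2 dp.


Q = 1.08 * 2374 * 22.7 = 58200.98 BTU/hr

58200.98 BTU/hr


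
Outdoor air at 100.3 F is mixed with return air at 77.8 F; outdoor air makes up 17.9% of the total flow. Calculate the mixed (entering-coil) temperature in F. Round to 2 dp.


T_mix = 77.8 + (17.9/100)*(100.3-77.8) = 81.83 F

81.83 F


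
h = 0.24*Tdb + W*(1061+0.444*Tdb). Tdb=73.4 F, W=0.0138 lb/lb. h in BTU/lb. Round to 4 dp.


h = 0.24*73.4 + 0.0138*(1061+0.444*73.4) = 32.7075 BTU/lb

32.7075 BTU/lb


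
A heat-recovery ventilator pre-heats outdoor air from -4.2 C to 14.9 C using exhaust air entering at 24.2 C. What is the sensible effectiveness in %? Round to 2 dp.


eff = (14.9-(-4.2))/(24.2-(-4.2))*100 = 67.25 %

67.25 %


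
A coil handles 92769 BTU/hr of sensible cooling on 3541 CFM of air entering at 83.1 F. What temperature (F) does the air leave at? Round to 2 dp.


dT = 92769/(1.08*3541) = 24.2579
T_leave = 83.1 - 24.2579 = 58.84 F

58.84 F


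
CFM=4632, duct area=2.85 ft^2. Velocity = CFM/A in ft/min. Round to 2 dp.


V = 4632 / 2.85 = 1625.26 ft/min

1625.26 ft/min


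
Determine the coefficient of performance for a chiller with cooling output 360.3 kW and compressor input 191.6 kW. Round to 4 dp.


COP = 360.3 / 191.6 = 1.8805

1.8805


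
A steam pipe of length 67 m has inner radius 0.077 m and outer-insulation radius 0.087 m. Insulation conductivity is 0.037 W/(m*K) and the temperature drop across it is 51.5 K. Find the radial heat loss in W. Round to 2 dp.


Q = 2*pi*0.037*67*51.5/ln(0.087/0.077) = 6569.59 W

6569.59 W


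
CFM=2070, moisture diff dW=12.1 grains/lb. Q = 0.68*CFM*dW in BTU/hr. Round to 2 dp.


Q = 0.68 * 2070 * 12.1 = 17031.96 BTU/hr

17031.96 BTU/hr


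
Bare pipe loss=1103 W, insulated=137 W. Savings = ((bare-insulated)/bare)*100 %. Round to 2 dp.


Savings = ((1103-137)/1103)*100 = 87.58 %

87.58 %


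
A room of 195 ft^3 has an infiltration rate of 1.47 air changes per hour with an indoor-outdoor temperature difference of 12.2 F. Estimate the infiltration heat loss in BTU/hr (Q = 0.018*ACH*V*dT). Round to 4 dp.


Q = 0.018 * 1.47 * 195 * 12.2 = 62.9483 BTU/hr

62.9483 BTU/hr


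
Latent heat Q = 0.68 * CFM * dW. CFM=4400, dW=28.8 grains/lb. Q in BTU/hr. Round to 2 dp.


Q = 0.68 * 4400 * 28.8 = 86169.60 BTU/hr

86169.60 BTU/hr


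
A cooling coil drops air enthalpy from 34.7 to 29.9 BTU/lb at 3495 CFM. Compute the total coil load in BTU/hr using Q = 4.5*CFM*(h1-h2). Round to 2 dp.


Q = 4.5 * 3495 * (34.7 - 29.9) = 75492.00 BTU/hr

75492.00 BTU/hr


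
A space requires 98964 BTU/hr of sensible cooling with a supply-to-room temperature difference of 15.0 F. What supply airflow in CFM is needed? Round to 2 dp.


CFM = 98964 / (1.08 * 15.0) = 6108.89

6108.89 CFM


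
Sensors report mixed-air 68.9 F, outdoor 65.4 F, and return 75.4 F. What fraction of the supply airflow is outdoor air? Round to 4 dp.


frac = (68.9 - 75.4) / (65.4 - 75.4) = 0.6500

0.6500


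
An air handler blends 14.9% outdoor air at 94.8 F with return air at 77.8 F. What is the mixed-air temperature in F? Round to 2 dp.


T_mix = 77.8 + (14.9/100)*(94.8-77.8) = 80.33 F

80.33 F


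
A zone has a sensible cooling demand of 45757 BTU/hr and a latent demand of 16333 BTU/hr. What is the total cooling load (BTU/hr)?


Qt = 45757 + 16333 = 62090 BTU/hr

62090 BTU/hr


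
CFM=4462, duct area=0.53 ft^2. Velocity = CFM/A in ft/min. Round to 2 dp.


V = 4462 / 0.53 = 8418.87 ft/min

8418.87 ft/min


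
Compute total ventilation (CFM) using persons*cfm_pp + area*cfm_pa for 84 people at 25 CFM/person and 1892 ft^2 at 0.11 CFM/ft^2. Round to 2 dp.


Total = 84*25 + 1892*0.11 = 2308.12 CFM

2308.12 CFM


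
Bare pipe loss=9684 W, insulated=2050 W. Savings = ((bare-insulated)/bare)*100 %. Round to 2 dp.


Savings = ((9684-2050)/9684)*100 = 78.83 %

78.83 %


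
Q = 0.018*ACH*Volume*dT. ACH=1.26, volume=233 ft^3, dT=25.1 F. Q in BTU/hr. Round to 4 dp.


Q = 0.018 * 1.26 * 233 * 25.1 = 132.6394 BTU/hr

132.6394 BTU/hr


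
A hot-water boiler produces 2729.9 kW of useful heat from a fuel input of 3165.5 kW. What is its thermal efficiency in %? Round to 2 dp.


eta = (2729.9/3165.5)*100 = 86.24 %

86.24 %


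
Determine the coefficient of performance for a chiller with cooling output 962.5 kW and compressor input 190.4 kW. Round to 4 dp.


COP = 962.5 / 190.4 = 5.0551

5.0551


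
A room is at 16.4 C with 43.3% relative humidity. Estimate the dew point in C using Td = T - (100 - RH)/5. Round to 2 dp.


Td = 16.4 - (100-43.3)/5 = 5.06 C

5.06 C


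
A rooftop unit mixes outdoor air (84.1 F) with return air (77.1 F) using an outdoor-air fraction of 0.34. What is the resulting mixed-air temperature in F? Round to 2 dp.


T_mix = 0.34*84.1 + 0.66*77.1 = 79.48 F

79.48 F


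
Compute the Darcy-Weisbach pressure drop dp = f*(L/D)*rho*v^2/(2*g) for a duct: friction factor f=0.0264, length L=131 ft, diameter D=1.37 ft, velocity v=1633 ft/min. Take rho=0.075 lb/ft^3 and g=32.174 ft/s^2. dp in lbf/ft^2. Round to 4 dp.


v_fps = 1633/60 = 27.2167 ft/s
dp = 0.0264*(131/1.37)*0.075*27.2167^2/(2*32.174) = 2.1795 lbf/ft^2

2.1795 lbf/ft^2


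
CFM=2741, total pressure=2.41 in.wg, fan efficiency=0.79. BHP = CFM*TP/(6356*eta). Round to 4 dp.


BHP = 2741 * 2.41 / (6356 * 0.79) = 1.3156 hp

1.3156 hp


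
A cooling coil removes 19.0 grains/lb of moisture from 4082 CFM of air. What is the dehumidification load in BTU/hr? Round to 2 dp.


Q = 0.68 * 4082 * 19.0 = 52739.44 BTU/hr

52739.44 BTU/hr


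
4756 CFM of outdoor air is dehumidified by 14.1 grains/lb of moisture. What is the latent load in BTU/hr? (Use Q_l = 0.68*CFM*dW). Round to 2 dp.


Q = 0.68 * 4756 * 14.1 = 45600.53 BTU/hr

45600.53 BTU/hr


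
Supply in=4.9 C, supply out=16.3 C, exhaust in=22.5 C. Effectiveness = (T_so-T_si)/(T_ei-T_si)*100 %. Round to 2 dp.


eff = (16.3-4.9)/(22.5-4.9)*100 = 64.77 %

64.77 %


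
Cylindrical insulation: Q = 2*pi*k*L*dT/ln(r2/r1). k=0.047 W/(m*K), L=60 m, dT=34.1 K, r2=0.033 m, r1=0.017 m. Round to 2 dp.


Q = 2*pi*0.047*60*34.1/ln(0.033/0.017) = 910.91 W

910.91 W


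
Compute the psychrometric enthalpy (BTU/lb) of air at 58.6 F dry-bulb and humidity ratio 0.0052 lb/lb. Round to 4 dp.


h = 0.24*58.6 + 0.0052*(1061+0.444*58.6) = 19.7165 BTU/lb

19.7165 BTU/lb


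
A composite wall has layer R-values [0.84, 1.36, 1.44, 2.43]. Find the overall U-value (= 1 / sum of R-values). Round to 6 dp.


R_total = 0.84 + 1.36 + 1.44 + 2.43 = 6.07
U = 1/6.07 = 0.164745

0.164745


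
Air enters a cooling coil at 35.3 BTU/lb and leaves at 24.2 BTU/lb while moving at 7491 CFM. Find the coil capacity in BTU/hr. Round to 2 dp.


Q = 4.5 * 7491 * (35.3 - 24.2) = 374175.45 BTU/hr

374175.45 BTU/hr


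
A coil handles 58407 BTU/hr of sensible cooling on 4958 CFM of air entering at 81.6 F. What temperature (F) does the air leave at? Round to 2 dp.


dT = 58407/(1.08*4958) = 10.9077
T_leave = 81.6 - 10.9077 = 70.69 F

70.69 F


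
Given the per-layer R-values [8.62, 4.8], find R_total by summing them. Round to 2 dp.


R_total = 8.62 + 4.8 = 13.42

13.42


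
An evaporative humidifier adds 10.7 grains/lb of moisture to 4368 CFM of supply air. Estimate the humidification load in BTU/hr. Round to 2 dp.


Q = 0.68 * 4368 * 10.7 = 31781.57 BTU/hr

31781.57 BTU/hr


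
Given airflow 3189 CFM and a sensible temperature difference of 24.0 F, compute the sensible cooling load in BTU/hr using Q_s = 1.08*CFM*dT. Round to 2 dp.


Q = 1.08 * 3189 * 24.0 = 82658.88 BTU/hr

82658.88 BTU/hr


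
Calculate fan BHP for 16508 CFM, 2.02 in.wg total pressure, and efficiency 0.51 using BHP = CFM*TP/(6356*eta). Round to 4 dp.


BHP = 16508 * 2.02 / (6356 * 0.51) = 10.2871 hp

10.2871 hp


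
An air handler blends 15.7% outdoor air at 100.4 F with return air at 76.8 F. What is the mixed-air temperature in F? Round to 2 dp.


T_mix = 76.8 + (15.7/100)*(100.4-76.8) = 80.51 F

80.51 F


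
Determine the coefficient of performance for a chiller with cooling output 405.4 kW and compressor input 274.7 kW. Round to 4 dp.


COP = 405.4 / 274.7 = 1.4758

1.4758


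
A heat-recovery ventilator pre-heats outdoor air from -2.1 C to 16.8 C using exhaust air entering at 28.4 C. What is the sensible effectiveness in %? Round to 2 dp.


eff = (16.8-(-2.1))/(28.4-(-2.1))*100 = 61.97 %

61.97 %


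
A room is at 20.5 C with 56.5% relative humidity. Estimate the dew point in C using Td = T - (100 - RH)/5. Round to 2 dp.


Td = 20.5 - (100-56.5)/5 = 11.80 C

11.80 C


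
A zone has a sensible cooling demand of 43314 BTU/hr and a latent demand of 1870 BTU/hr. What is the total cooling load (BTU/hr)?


Qt = 43314 + 1870 = 45184 BTU/hr

45184 BTU/hr


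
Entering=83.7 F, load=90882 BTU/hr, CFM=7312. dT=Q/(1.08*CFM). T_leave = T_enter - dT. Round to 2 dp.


dT = 90882/(1.08*7312) = 11.5085
T_leave = 83.7 - 11.5085 = 72.19 F

72.19 F


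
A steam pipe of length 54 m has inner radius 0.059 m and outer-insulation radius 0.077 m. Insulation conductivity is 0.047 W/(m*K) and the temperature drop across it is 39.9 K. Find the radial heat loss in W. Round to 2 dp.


Q = 2*pi*0.047*54*39.9/ln(0.077/0.059) = 2389.60 W

2389.60 W


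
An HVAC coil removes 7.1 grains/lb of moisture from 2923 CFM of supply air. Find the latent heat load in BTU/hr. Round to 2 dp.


Q = 0.68 * 2923 * 7.1 = 14112.24 BTU/hr

14112.24 BTU/hr


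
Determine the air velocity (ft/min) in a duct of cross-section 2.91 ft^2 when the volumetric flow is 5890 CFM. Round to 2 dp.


V = 5890 / 2.91 = 2024.05 ft/min

2024.05 ft/min


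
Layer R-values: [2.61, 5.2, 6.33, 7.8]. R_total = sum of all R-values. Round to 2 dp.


R_total = 2.61 + 5.2 + 6.33 + 7.8 = 21.94

21.94


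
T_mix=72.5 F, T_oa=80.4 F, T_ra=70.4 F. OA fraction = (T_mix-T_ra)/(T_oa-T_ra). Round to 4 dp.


frac = (72.5 - 70.4) / (80.4 - 70.4) = 0.2100

0.2100


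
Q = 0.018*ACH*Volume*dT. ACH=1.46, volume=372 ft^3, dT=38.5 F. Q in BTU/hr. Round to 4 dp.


Q = 0.018 * 1.46 * 372 * 38.5 = 376.3822 BTU/hr

376.3822 BTU/hr


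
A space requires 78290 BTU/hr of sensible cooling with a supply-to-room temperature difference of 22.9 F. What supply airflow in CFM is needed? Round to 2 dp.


CFM = 78290 / (1.08 * 22.9) = 3165.53

3165.53 CFM


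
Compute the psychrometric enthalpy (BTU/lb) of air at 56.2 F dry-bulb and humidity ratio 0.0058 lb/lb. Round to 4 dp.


h = 0.24*56.2 + 0.0058*(1061+0.444*56.2) = 19.7865 BTU/lb

19.7865 BTU/lb


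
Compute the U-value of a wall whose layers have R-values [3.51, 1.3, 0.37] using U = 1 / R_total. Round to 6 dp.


R_total = 3.51 + 1.3 + 0.37 = 5.18
U = 1/5.18 = 0.193050

0.193050


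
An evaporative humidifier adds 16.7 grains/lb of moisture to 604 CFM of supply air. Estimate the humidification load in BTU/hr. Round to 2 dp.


Q = 0.68 * 604 * 16.7 = 6859.02 BTU/hr

6859.02 BTU/hr


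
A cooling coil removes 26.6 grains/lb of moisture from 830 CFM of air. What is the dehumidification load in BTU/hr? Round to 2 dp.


Q = 0.68 * 830 * 26.6 = 15013.04 BTU/hr

15013.04 BTU/hr


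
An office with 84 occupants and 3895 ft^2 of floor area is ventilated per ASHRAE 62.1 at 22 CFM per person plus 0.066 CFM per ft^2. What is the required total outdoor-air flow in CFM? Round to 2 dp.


Total = 84*22 + 3895*0.066 = 2105.07 CFM

2105.07 CFM


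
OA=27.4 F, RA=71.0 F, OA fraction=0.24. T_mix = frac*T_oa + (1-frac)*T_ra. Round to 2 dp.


T_mix = 0.24*27.4 + 0.76*71.0 = 60.54 F

60.54 F


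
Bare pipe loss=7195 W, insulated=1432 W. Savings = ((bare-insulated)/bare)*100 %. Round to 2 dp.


Savings = ((7195-1432)/7195)*100 = 80.10 %

80.10 %


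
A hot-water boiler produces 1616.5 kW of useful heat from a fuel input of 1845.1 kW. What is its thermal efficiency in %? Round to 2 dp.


eta = (1616.5/1845.1)*100 = 87.61 %

87.61 %


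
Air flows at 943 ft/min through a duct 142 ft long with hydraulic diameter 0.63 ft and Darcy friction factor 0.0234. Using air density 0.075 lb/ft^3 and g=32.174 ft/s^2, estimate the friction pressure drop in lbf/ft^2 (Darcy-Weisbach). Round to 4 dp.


v_fps = 943/60 = 15.7167 ft/s
dp = 0.0234*(142/0.63)*0.075*15.7167^2/(2*32.174) = 1.5185 lbf/ft^2

1.5185 lbf/ft^2


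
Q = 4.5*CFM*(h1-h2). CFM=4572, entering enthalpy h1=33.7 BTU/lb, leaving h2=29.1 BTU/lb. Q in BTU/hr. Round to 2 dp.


Q = 4.5 * 4572 * (33.7 - 29.1) = 94640.40 BTU/hr

94640.40 BTU/hr


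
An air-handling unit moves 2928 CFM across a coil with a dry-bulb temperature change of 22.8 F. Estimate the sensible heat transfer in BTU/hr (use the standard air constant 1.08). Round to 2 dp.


Q = 1.08 * 2928 * 22.8 = 72099.07 BTU/hr

72099.07 BTU/hr


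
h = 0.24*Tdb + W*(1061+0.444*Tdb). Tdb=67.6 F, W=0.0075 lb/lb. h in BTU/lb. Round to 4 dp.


h = 0.24*67.6 + 0.0075*(1061+0.444*67.6) = 24.4066 BTU/lb

24.4066 BTU/lb


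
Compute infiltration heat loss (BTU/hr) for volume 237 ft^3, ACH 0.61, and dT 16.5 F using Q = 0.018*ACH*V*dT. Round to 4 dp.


Q = 0.018 * 0.61 * 237 * 16.5 = 42.9373 BTU/hr

42.9373 BTU/hr


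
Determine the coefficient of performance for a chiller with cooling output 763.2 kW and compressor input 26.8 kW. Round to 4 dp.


COP = 763.2 / 26.8 = 28.4776

28.4776


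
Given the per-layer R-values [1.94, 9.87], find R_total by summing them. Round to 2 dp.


R_total = 1.94 + 9.87 = 11.81

11.81


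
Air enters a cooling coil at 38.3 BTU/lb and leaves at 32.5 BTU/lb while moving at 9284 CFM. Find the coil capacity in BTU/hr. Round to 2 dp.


Q = 4.5 * 9284 * (38.3 - 32.5) = 242312.40 BTU/hr

242312.40 BTU/hr


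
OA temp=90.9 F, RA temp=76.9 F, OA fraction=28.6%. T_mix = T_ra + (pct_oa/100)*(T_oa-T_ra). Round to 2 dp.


T_mix = 76.9 + (28.6/100)*(90.9-76.9) = 80.90 F

80.90 F


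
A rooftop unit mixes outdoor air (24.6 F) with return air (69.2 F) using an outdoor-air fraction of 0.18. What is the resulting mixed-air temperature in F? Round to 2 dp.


T_mix = 0.18*24.6 + 0.82*69.2 = 61.17 F

61.17 F


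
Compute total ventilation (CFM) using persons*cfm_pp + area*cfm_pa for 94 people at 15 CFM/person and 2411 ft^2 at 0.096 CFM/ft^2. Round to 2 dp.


Total = 94*15 + 2411*0.096 = 1641.46 CFM

1641.46 CFM


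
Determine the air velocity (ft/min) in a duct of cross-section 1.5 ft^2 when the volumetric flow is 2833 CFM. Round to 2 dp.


V = 2833 / 1.5 = 1888.67 ft/min

1888.67 ft/min


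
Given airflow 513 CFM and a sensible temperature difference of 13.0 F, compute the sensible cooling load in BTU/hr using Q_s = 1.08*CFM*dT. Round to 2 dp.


Q = 1.08 * 513 * 13.0 = 7202.52 BTU/hr

7202.52 BTU/hr


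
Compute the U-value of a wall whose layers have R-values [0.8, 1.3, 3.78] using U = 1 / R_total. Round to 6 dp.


R_total = 0.8 + 1.3 + 3.78 = 5.88
U = 1/5.88 = 0.170068

0.170068


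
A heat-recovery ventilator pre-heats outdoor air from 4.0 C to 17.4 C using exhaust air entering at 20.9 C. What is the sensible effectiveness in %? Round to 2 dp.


eff = (17.4-4.0)/(20.9-4.0)*100 = 79.29 %

79.29 %


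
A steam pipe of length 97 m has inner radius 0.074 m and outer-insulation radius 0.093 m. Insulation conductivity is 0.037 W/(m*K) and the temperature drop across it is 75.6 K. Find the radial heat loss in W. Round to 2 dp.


Q = 2*pi*0.037*97*75.6/ln(0.093/0.074) = 7459.74 W

7459.74 W


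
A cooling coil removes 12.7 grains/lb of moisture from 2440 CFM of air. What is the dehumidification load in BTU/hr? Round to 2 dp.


Q = 0.68 * 2440 * 12.7 = 21071.84 BTU/hr

21071.84 BTU/hr


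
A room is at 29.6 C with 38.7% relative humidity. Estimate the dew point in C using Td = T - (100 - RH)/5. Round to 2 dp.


Td = 29.6 - (100-38.7)/5 = 17.34 C

17.34 C


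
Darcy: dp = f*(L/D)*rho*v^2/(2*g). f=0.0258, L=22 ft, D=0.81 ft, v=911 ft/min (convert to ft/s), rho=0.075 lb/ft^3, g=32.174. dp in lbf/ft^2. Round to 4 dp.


v_fps = 911/60 = 15.1833 ft/s
dp = 0.0258*(22/0.81)*0.075*15.1833^2/(2*32.174) = 0.1883 lbf/ft^2

0.1883 lbf/ft^2


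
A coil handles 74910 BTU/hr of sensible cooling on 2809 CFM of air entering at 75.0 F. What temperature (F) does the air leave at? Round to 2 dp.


dT = 74910/(1.08*2809) = 24.6925
T_leave = 75.0 - 24.6925 = 50.31 F

50.31 F


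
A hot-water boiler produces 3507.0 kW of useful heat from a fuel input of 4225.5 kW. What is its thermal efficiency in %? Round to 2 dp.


eta = (3507.0/4225.5)*100 = 83.00 %

83.00 %


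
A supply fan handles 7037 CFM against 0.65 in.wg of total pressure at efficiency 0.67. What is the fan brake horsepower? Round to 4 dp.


BHP = 7037 * 0.65 / (6356 * 0.67) = 1.0741 hp

1.0741 hp


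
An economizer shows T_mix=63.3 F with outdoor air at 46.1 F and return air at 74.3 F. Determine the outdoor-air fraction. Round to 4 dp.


frac = (63.3 - 74.3) / (46.1 - 74.3) = 0.3901

0.3901


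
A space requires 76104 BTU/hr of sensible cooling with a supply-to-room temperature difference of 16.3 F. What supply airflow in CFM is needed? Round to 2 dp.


CFM = 76104 / (1.08 * 16.3) = 4323.11

4323.11 CFM


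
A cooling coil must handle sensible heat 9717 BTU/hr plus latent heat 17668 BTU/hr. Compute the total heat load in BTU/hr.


Qt = 9717 + 17668 = 27385 BTU/hr

27385 BTU/hr


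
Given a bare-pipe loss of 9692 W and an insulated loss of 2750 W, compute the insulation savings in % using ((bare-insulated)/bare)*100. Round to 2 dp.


Savings = ((9692-2750)/9692)*100 = 71.63 %

71.63 %


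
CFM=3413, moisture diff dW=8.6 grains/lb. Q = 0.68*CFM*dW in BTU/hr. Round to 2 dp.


Q = 0.68 * 3413 * 8.6 = 19959.22 BTU/hr

19959.22 BTU/hr


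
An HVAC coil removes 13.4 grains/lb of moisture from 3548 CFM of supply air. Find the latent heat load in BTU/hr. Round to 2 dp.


Q = 0.68 * 3548 * 13.4 = 32329.38 BTU/hr

32329.38 BTU/hr


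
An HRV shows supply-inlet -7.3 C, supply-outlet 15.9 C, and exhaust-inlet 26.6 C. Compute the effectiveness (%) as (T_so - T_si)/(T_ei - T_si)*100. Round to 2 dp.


eff = (15.9-(-7.3))/(26.6-(-7.3))*100 = 68.44 %

68.44 %


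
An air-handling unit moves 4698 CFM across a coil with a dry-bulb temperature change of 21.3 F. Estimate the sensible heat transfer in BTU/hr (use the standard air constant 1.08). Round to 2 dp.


Q = 1.08 * 4698 * 21.3 = 108072.79 BTU/hr

108072.79 BTU/hr


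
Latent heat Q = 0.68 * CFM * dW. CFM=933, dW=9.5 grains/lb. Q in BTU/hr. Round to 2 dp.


Q = 0.68 * 933 * 9.5 = 6027.18 BTU/hr

6027.18 BTU/hr


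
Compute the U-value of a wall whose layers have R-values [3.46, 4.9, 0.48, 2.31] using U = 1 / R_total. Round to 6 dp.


R_total = 3.46 + 4.9 + 0.48 + 2.31 = 11.15
U = 1/11.15 = 0.089686

0.089686


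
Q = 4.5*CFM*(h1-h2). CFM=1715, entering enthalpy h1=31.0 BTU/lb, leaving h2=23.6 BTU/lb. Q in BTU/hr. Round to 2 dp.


Q = 4.5 * 1715 * (31.0 - 23.6) = 57109.50 BTU/hr

57109.50 BTU/hr


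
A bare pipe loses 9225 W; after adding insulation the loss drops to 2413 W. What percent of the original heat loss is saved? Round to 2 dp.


Savings = ((9225-2413)/9225)*100 = 73.84 %

73.84 %


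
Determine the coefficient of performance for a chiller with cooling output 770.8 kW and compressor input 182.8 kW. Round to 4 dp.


COP = 770.8 / 182.8 = 4.2166

4.2166


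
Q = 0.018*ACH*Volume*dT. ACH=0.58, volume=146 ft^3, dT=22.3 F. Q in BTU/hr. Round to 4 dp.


Q = 0.018 * 0.58 * 146 * 22.3 = 33.9906 BTU/hr

33.9906 BTU/hr


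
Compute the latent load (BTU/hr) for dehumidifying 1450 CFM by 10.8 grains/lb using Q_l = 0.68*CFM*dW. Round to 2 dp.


Q = 0.68 * 1450 * 10.8 = 10648.80 BTU/hr

10648.80 BTU/hr


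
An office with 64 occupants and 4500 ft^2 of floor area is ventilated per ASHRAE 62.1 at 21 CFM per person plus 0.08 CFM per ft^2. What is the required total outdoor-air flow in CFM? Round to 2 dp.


Total = 64*21 + 4500*0.08 = 1704.00 CFM

1704.00 CFM


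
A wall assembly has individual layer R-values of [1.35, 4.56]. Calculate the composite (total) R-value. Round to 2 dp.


R_total = 1.35 + 4.56 = 5.91

5.91


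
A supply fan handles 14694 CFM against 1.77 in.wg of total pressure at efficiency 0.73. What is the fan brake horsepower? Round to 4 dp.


BHP = 14694 * 1.77 / (6356 * 0.73) = 5.6054 hp

5.6054 hp


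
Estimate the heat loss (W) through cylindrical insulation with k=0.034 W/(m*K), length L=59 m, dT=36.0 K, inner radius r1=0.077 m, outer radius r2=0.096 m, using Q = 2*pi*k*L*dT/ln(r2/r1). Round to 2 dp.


Q = 2*pi*0.034*59*36.0/ln(0.096/0.077) = 2057.41 W

2057.41 W


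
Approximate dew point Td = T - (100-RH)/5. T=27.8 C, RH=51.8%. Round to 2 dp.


Td = 27.8 - (100-51.8)/5 = 18.16 C

18.16 C


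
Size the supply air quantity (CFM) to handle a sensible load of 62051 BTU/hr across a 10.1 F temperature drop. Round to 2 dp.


CFM = 62051 / (1.08 * 10.1) = 5688.58

5688.58 CFM


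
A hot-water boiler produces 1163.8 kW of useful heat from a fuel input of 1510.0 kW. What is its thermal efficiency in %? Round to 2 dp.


eta = (1163.8/1510.0)*100 = 77.07 %

77.07 %


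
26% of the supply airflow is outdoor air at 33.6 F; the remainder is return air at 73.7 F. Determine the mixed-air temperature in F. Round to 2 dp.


T_mix = 0.26*33.6 + 0.74*73.7 = 63.27 F

63.27 F


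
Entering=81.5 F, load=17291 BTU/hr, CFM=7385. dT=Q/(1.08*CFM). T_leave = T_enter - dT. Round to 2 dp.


dT = 17291/(1.08*7385) = 2.1679
T_leave = 81.5 - 2.1679 = 79.33 F

79.33 F


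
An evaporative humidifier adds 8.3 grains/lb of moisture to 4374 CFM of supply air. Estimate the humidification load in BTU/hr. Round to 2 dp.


Q = 0.68 * 4374 * 8.3 = 24686.86 BTU/hr

24686.86 BTU/hr


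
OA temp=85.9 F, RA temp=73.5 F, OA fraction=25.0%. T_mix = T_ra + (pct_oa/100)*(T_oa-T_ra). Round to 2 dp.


T_mix = 73.5 + (25.0/100)*(85.9-73.5) = 76.60 F

76.60 F


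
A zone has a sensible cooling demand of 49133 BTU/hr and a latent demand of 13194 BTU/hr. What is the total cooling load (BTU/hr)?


Qt = 49133 + 13194 = 62327 BTU/hr

62327 BTU/hr


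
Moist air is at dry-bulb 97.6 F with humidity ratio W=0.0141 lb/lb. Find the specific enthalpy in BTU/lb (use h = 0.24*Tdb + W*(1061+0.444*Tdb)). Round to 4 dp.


h = 0.24*97.6 + 0.0141*(1061+0.444*97.6) = 38.9951 BTU/lb

38.9951 BTU/lb


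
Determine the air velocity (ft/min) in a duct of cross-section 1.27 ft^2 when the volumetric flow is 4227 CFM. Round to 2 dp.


V = 4227 / 1.27 = 3328.35 ft/min

3328.35 ft/min


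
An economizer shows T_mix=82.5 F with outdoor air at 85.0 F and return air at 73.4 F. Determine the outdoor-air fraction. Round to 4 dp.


frac = (82.5 - 73.4) / (85.0 - 73.4) = 0.7845

0.7845


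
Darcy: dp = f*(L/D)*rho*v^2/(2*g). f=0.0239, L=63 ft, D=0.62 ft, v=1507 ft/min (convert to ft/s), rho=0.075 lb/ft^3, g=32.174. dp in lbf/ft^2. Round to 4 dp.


v_fps = 1507/60 = 25.1167 ft/s
dp = 0.0239*(63/0.62)*0.075*25.1167^2/(2*32.174) = 1.7857 lbf/ft^2

1.7857 lbf/ft^2


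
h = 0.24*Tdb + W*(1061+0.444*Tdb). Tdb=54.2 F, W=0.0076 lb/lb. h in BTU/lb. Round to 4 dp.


h = 0.24*54.2 + 0.0076*(1061+0.444*54.2) = 21.2545 BTU/lb

21.2545 BTU/lb


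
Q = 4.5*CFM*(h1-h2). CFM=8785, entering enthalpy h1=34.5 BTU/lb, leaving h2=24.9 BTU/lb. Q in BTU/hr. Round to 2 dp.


Q = 4.5 * 8785 * (34.5 - 24.9) = 379512.00 BTU/hr

379512.00 BTU/hr


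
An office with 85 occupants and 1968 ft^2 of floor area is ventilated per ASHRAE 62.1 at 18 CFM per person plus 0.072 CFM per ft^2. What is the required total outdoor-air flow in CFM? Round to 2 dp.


Total = 85*18 + 1968*0.072 = 1671.70 CFM

1671.70 CFM


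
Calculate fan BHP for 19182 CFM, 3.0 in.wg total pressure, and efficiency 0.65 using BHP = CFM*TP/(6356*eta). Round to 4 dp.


BHP = 19182 * 3.0 / (6356 * 0.65) = 13.9289 hp

13.9289 hp


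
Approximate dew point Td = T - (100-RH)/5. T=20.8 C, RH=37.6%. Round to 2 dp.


Td = 20.8 - (100-37.6)/5 = 8.32 C

8.32 C


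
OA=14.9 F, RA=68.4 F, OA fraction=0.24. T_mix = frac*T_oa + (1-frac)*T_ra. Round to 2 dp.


T_mix = 0.24*14.9 + 0.76*68.4 = 55.56 F

55.56 F


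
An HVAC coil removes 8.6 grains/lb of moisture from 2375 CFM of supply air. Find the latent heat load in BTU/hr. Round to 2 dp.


Q = 0.68 * 2375 * 8.6 = 13889.00 BTU/hr

13889.00 BTU/hr


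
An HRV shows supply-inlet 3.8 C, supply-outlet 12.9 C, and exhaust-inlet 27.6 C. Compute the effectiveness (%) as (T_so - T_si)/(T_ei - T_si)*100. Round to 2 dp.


eff = (12.9-3.8)/(27.6-3.8)*100 = 38.24 %

38.24 %


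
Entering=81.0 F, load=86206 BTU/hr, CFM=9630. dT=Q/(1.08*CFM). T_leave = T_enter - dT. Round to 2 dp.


dT = 86206/(1.08*9630) = 8.2887
T_leave = 81.0 - 8.2887 = 72.71 F

72.71 F


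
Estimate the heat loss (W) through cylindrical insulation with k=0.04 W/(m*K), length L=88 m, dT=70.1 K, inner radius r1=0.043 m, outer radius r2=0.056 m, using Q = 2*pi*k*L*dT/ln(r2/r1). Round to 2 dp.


Q = 2*pi*0.04*88*70.1/ln(0.056/0.043) = 5869.31 W

5869.31 W


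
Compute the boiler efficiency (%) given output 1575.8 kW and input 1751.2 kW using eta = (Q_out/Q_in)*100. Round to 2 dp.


eta = (1575.8/1751.2)*100 = 89.98 %

89.98 %


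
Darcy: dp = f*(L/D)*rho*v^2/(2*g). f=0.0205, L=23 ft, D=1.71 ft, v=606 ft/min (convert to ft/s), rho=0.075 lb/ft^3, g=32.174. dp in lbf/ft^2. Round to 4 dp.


v_fps = 606/60 = 10.1 ft/s
dp = 0.0205*(23/1.71)*0.075*10.1^2/(2*32.174) = 0.0328 lbf/ft^2

0.0328 lbf/ft^2


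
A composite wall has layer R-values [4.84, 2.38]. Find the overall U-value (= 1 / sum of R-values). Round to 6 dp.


R_total = 4.84 + 2.38 = 7.22
U = 1/7.22 = 0.138504

0.138504


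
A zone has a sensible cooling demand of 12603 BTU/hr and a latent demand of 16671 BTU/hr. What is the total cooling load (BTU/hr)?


Qt = 12603 + 16671 = 29274 BTU/hr

29274 BTU/hr


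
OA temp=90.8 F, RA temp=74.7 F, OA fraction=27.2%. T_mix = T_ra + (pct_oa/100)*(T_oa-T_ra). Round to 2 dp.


T_mix = 74.7 + (27.2/100)*(90.8-74.7) = 79.08 F

79.08 F


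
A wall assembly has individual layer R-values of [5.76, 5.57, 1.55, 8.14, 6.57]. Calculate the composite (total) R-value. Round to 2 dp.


R_total = 5.76 + 5.57 + 1.55 + 8.14 + 6.57 = 27.59

27.59


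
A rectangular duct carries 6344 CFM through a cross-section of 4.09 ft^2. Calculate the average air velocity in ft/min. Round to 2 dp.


V = 6344 / 4.09 = 1551.10 ft/min

1551.10 ft/min


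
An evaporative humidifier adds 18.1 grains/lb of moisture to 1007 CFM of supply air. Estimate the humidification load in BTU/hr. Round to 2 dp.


Q = 0.68 * 1007 * 18.1 = 12394.16 BTU/hr

12394.16 BTU/hr


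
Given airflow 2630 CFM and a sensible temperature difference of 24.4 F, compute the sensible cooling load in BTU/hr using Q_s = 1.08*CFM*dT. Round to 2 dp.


Q = 1.08 * 2630 * 24.4 = 69305.76 BTU/hr

69305.76 BTU/hr


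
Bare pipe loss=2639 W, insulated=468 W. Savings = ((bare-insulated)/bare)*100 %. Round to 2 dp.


Savings = ((2639-468)/2639)*100 = 82.27 %

82.27 %


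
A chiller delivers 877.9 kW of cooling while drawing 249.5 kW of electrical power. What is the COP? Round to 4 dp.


COP = 877.9 / 249.5 = 3.5186

3.5186


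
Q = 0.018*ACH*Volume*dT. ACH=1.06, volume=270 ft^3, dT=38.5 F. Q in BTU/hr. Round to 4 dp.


Q = 0.018 * 1.06 * 270 * 38.5 = 198.3366 BTU/hr

198.3366 BTU/hr


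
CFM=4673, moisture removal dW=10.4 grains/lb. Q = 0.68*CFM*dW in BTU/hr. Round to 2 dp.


Q = 0.68 * 4673 * 10.4 = 33047.46 BTU/hr

33047.46 BTU/hr


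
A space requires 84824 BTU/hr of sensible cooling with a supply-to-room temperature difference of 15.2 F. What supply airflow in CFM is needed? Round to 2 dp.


CFM = 84824 / (1.08 * 15.2) = 5167.15

5167.15 CFM


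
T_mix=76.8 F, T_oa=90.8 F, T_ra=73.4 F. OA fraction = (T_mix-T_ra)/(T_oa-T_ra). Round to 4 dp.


frac = (76.8 - 73.4) / (90.8 - 73.4) = 0.1954

0.1954


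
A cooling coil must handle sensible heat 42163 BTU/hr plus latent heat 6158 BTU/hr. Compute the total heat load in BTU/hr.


Qt = 42163 + 6158 = 48321 BTU/hr

48321 BTU/hr


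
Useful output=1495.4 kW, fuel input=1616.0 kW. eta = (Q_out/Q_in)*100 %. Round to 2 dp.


eta = (1495.4/1616.0)*100 = 92.54 %

92.54 %


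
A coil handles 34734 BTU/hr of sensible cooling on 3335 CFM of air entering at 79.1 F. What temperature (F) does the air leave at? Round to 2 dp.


dT = 34734/(1.08*3335) = 9.6435
T_leave = 79.1 - 9.6435 = 69.46 F

69.46 F


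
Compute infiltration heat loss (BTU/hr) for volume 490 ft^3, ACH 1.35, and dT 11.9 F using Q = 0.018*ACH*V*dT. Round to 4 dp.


Q = 0.018 * 1.35 * 490 * 11.9 = 141.6933 BTU/hr

141.6933 BTU/hr


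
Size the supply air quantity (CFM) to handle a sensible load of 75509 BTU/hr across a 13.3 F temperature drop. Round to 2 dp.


CFM = 75509 / (1.08 * 13.3) = 5256.82

5256.82 CFM


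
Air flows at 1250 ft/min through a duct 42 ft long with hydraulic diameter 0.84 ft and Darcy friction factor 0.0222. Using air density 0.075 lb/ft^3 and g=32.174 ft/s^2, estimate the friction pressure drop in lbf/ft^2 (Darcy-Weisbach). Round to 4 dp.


v_fps = 1250/60 = 20.8333 ft/s
dp = 0.0222*(42/0.84)*0.075*20.8333^2/(2*32.174) = 0.5615 lbf/ft^2

0.5615 lbf/ft^2


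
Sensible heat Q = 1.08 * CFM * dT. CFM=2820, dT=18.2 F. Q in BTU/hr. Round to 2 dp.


Q = 1.08 * 2820 * 18.2 = 55429.92 BTU/hr

55429.92 BTU/hr


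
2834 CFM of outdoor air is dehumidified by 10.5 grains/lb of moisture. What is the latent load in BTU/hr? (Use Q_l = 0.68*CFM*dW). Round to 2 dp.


Q = 0.68 * 2834 * 10.5 = 20234.76 BTU/hr

20234.76 BTU/hr


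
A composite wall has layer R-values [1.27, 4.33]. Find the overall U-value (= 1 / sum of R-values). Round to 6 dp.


R_total = 1.27 + 4.33 = 5.60
U = 1/5.60 = 0.178571

0.178571


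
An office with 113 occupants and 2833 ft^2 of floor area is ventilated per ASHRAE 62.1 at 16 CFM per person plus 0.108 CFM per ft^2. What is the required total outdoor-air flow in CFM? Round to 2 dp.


Total = 113*16 + 2833*0.108 = 2113.96 CFM

2113.96 CFM


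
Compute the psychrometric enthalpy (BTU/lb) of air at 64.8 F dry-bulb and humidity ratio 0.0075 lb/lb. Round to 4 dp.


h = 0.24*64.8 + 0.0075*(1061+0.444*64.8) = 23.7253 BTU/lb

23.7253 BTU/lb


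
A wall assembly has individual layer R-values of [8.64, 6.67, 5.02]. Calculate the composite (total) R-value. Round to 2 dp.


R_total = 8.64 + 6.67 + 5.02 = 20.33

20.33


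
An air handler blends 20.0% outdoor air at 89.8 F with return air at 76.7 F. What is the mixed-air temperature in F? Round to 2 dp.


T_mix = 76.7 + (20.0/100)*(89.8-76.7) = 79.32 F

79.32 F


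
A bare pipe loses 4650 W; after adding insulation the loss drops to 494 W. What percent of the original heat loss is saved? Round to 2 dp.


Savings = ((4650-494)/4650)*100 = 89.38 %

89.38 %


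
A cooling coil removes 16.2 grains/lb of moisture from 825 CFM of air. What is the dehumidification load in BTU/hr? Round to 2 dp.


Q = 0.68 * 825 * 16.2 = 9088.20 BTU/hr

9088.20 BTU/hr


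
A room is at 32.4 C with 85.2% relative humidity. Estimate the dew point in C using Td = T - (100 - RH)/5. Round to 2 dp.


Td = 32.4 - (100-85.2)/5 = 29.44 C

29.44 C


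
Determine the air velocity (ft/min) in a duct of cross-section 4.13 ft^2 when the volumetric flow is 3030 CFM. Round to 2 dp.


V = 3030 / 4.13 = 733.66 ft/min

733.66 ft/min


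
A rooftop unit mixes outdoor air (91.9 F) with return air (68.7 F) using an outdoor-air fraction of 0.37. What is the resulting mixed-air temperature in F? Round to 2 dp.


T_mix = 0.37*91.9 + 0.63*68.7 = 77.28 F

77.28 F


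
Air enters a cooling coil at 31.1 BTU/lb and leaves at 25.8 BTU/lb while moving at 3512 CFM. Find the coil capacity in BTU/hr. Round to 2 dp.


Q = 4.5 * 3512 * (31.1 - 25.8) = 83761.20 BTU/hr

83761.20 BTU/hr


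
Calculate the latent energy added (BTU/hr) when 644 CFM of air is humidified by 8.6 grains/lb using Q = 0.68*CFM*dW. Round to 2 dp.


Q = 0.68 * 644 * 8.6 = 3766.11 BTU/hr

3766.11 BTU/hr


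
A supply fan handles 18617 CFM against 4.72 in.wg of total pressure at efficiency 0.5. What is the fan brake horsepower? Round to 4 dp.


BHP = 18617 * 4.72 / (6356 * 0.5) = 27.6502 hp

27.6502 hp


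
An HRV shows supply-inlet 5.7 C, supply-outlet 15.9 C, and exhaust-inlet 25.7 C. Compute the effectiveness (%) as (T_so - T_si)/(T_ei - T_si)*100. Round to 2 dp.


eff = (15.9-5.7)/(25.7-5.7)*100 = 51.00 %

51.00 %


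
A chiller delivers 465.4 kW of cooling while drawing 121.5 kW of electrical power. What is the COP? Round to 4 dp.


COP = 465.4 / 121.5 = 3.8305

3.8305


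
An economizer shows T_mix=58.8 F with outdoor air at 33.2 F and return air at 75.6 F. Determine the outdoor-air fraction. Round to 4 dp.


frac = (58.8 - 75.6) / (33.2 - 75.6) = 0.3962

0.3962


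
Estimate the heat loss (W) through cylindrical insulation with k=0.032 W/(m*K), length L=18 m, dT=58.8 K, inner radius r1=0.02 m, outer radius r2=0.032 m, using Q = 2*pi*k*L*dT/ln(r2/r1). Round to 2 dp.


Q = 2*pi*0.032*18*58.8/ln(0.032/0.02) = 452.77 W

452.77 W


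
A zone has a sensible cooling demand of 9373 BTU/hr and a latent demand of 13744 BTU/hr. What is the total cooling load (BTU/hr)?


Qt = 9373 + 13744 = 23117 BTU/hr

23117 BTU/hr


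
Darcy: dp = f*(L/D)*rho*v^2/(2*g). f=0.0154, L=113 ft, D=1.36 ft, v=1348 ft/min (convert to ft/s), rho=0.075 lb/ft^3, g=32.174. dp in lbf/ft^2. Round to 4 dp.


v_fps = 1348/60 = 22.4667 ft/s
dp = 0.0154*(113/1.36)*0.075*22.4667^2/(2*32.174) = 0.7528 lbf/ft^2

0.7528 lbf/ft^2


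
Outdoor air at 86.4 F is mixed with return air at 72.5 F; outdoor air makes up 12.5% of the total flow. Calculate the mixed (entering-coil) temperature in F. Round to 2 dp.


T_mix = 72.5 + (12.5/100)*(86.4-72.5) = 74.24 F

74.24 F


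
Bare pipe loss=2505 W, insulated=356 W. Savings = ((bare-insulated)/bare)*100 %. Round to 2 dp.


Savings = ((2505-356)/2505)*100 = 85.79 %

85.79 %
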